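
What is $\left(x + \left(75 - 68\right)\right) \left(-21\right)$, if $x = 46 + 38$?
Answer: $-1911$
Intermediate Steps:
$x = 84$
$\left(x + \left(75 - 68\right)\right) \left(-21\right) = \left(84 + \left(75 - 68\right)\right) \left(-21\right) = \left(84 + 7\right) \left(-21\right) = 91 \left(-21\right) = -1911$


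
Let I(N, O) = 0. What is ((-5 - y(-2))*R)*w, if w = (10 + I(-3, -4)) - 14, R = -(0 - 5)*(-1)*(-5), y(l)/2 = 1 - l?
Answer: 1100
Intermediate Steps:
y(l) = 2 - 2*l (y(l) = 2*(1 - l) = 2 - 2*l)
R = 25 (R = -(-5)*(-1)*(-5) = -1*5*(-5) = -5*(-5) = 25)
w = -4 (w = (10 + 0) - 14 = 10 - 14 = -4)
((-5 - y(-2))*R)*w = ((-5 - (2 - 2*(-2)))*25)*(-4) = ((-5 - (2 + 4))*25)*(-4) = ((-5 - 1*6)*25)*(-4) = ((-5 - 6)*25)*(-4) = -11*25*(-4) = -275*(-4) = 1100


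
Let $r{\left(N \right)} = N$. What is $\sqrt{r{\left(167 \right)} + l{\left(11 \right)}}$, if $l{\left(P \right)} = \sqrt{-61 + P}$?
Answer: $\sqrt{167 + 5 i \sqrt{2}} \approx 12.926 + 0.27353 i$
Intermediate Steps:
$\sqrt{r{\left(167 \right)} + l{\left(11 \right)}} = \sqrt{167 + \sqrt{-61 + 11}} = \sqrt{167 + \sqrt{-50}} = \sqrt{167 + 5 i \sqrt{2}}$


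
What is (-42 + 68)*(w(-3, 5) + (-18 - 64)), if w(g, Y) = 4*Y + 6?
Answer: -1456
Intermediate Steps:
w(g, Y) = 6 + 4*Y
(-42 + 68)*(w(-3, 5) + (-18 - 64)) = (-42 + 68)*((6 + 4*5) + (-18 - 64)) = 26*((6 + 20) - 82) = 26*(26 - 82) = 26*(-56) = -1456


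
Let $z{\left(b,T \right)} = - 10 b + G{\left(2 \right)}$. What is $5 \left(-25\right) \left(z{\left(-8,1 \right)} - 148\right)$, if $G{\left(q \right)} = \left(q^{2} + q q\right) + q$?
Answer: $7250$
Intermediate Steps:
$G{\left(q \right)} = q + 2 q^{2}$ ($G{\left(q \right)} = \left(q^{2} + q^{2}\right) + q = 2 q^{2} + q = q + 2 q^{2}$)
$z{\left(b,T \right)} = 10 - 10 b$ ($z{\left(b,T \right)} = - 10 b + 2 \left(1 + 2 \cdot 2\right) = - 10 b + 2 \left(1 + 4\right) = - 10 b + 2 \cdot 5 = - 10 b + 10 = 10 - 10 b$)
$5 \left(-25\right) \left(z{\left(-8,1 \right)} - 148\right) = 5 \left(-25\right) \left(\left(10 - -80\right) - 148\right) = - 125 \left(\left(10 + 80\right) - 148\right) = - 125 \left(90 - 148\right) = \left(-125\right) \left(-58\right) = 7250$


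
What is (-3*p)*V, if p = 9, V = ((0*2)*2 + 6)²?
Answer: -972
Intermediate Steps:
V = 36 (V = (0*2 + 6)² = (0 + 6)² = 6² = 36)
(-3*p)*V = -3*9*36 = -27*36 = -972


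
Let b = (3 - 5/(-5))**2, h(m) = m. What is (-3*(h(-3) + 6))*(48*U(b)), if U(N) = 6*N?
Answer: -41472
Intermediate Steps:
b = 16 (b = (3 - 5*(-1/5))**2 = (3 + 1)**2 = 4**2 = 16)
(-3*(h(-3) + 6))*(48*U(b)) = (-3*(-3 + 6))*(48*(6*16)) = (-3*3)*(48*96) = -9*4608 = -41472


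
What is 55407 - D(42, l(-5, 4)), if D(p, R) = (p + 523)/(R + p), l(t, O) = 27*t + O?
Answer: 4931788/89 ≈ 55413.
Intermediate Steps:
l(t, O) = O + 27*t
D(p, R) = (523 + p)/(R + p)
55407 - D(42, l(-5, 4)) = 55407 - (523 + 42)/((4 + 27*(-5)) + 42) = 55407 - 565/((4 - 135) + 42) = 55407 - 565/(-131 + 42) = 55407 - 565/(-89) = 55407 - (-1)*565/89 = 55407 - 1*(-565/89) = 55407 + 565/89 = 4931788/89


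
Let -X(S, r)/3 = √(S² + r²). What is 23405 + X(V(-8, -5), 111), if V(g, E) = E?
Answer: 23405 - 3*√12346 ≈ 23072.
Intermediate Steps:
X(S, r) = -3*√(S² + r²)
23405 + X(V(-8, -5), 111) = 23405 - 3*√((-5)² + 111²) = 23405 - 3*√(25 + 12321) = 23405 - 3*√12346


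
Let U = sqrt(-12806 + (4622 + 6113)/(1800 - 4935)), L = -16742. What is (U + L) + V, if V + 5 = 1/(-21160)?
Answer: -354366521/21160 + I*sqrt(13949463)/33 ≈ -16747.0 + 113.18*I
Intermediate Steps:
V = -105801/21160 (V = -5 + 1/(-21160) = -5 - 1/21160 = -105801/21160 ≈ -5.0000)
U = I*sqrt(13949463)/33 (U = sqrt(-12806 + 10735/(-3135)) = sqrt(-12806 + 10735*(-1/3135)) = sqrt(-12806 - 113/33) = sqrt(-422711/33) = I*sqrt(13949463)/33 ≈ 113.18*I)
(U + L) + V = (I*sqrt(13949463)/33 - 16742) - 105801/21160 = (-16742 + I*sqrt(13949463)/33) - 105801/21160 = -354366521/21160 + I*sqrt(13949463)/33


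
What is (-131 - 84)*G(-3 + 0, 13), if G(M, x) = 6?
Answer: -1290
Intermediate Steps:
(-131 - 84)*G(-3 + 0, 13) = (-131 - 84)*6 = -215*6 = -1290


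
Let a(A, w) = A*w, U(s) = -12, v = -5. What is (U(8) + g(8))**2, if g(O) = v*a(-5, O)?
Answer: 35344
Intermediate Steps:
g(O) = 25*O (g(O) = -(-25)*O = 25*O)
(U(8) + g(8))**2 = (-12 + 25*8)**2 = (-12 + 200)**2 = 188**2 = 35344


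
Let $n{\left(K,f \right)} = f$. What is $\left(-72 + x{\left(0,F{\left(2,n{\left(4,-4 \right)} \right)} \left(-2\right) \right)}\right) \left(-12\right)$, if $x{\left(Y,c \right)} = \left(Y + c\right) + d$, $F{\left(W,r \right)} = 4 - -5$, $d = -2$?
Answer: $1104$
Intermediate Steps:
$F{\left(W,r \right)} = 9$ ($F{\left(W,r \right)} = 4 + 5 = 9$)
$x{\left(Y,c \right)} = -2 + Y + c$ ($x{\left(Y,c \right)} = \left(Y + c\right) - 2 = -2 + Y + c$)
$\left(-72 + x{\left(0,F{\left(2,n{\left(4,-4 \right)} \right)} \left(-2\right) \right)}\right) \left(-12\right) = \left(-72 + \left(-2 + 0 + 9 \left(-2\right)\right)\right) \left(-12\right) = \left(-72 - 20\right) \left(-12\right) = \left(-92\right) \left(-12\right) = 1104$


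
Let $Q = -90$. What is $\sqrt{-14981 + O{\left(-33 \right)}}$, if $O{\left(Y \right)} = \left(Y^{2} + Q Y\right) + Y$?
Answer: $i \sqrt{10955} \approx 104.67 i$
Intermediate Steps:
$O{\left(Y \right)} = Y^{2} - 89 Y$ ($O{\left(Y \right)} = \left(Y^{2} - 90 Y\right) + Y = Y^{2} - 89 Y$)
$\sqrt{-14981 + O{\left(-33 \right)}} = \sqrt{-14981 - 33 \left(-89 - 33\right)} = \sqrt{-14981 - -4026} = \sqrt{-14981 + 4026} = \sqrt{-10955} = i \sqrt{10955}$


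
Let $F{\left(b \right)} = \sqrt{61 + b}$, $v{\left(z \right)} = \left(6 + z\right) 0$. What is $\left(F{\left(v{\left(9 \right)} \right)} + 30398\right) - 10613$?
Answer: $19785 + \sqrt{61} \approx 19793.0$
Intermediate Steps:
$v{\left(z \right)} = 0$
$\left(F{\left(v{\left(9 \right)} \right)} + 30398\right) - 10613 = \left(\sqrt{61 + 0} + 30398\right) - 10613 = \left(\sqrt{61} + 30398\right) - 10613 = \left(30398 + \sqrt{61}\right) - 10613 = 19785 + \sqrt{61}$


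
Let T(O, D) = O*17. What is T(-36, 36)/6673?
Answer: -612/6673 ≈ -0.091713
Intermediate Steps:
T(O, D) = 17*O
T(-36, 36)/6673 = (17*(-36))/6673 = -612*1/6673 = -612/6673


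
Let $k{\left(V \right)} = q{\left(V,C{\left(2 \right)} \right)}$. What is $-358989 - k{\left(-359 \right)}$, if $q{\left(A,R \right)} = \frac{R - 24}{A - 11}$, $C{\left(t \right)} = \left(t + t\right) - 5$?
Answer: $- \frac{26565191}{74} \approx -3.5899 \cdot 10^{5}$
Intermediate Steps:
$C{\left(t \right)} = -5 + 2 t$ ($C{\left(t \right)} = 2 t - 5 = -5 + 2 t$)
$q{\left(A,R \right)} = \frac{-24 + R}{-11 + A}$
$k{\left(V \right)} = - \frac{25}{-11 + V}$ ($k{\left(V \right)} = \frac{-24 + \left(-5 + 2 \cdot 2\right)}{-11 + V} = \frac{-24 + \left(-5 + 4\right)}{-11 + V} = \frac{-24 - 1}{-11 + V} = \frac{1}{-11 + V} \left(-25\right) = - \frac{25}{-11 + V}$)
$-358989 - k{\left(-359 \right)} = -358989 - - \frac{25}{-11 - 359} = -358989 - - \frac{25}{-370} = -358989 - \left(-25\right) \left(- \frac{1}{370}\right) = -358989 - \frac{5}{74} = - \frac{26565191}{74}$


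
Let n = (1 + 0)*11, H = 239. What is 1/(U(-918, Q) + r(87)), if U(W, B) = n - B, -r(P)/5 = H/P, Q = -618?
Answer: 87/53528 ≈ 0.0016253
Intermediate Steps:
r(P) = -1195/P
n = 11 (n = 1*11 = 11)
U(W, B) = 11 - B
1/(U(-918, Q) + r(87)) = 1/((11 - 1*(-618)) - 1195/87) = 1/((11 + 618) - 1195*1/87) = 1/(629 - 1195/87) = 1/(53528/87) = 87/53528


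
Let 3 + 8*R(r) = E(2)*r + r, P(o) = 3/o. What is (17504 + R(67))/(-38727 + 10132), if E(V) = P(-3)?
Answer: -140029/228760 ≈ -0.61212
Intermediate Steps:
E(V) = -1 (E(V) = 3/(-3) = 3*(-⅓) = -1)
R(r) = -3/8 (R(r) = -3/8 + (-r + r)/8 = -3/8 + (⅛)*0 = -3/8 + 0 = -3/8)
(17504 + R(67))/(-38727 + 10132) = (17504 - 3/8)/(-38727 + 10132) = (140029/8)/(-28595) = (140029/8)*(-1/28595) = -140029/228760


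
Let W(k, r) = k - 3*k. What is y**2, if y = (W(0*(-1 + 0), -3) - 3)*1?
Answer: 9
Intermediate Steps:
W(k, r) = -2*k
y = -3 (y = (-0*(-1 + 0) - 3)*1 = (-0*(-1) - 3)*1 = (-2*0 - 3)*1 = (0 - 3)*1 = -3*1 = -3)
y**2 = (-3)**2 = 9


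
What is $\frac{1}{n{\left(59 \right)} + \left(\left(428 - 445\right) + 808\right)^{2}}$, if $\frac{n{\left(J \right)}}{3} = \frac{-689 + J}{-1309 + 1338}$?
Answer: $\frac{29}{18142859} \approx 1.5984 \cdot 10^{-6}$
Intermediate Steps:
$n{\left(J \right)} = - \frac{2067}{29} + \frac{3 J}{29}$ ($n{\left(J \right)} = 3 \frac{-689 + J}{-1309 + 1338} = 3 \frac{-689 + J}{29} = 3 \left(-689 + J\right) \frac{1}{29} = 3 \left(- \frac{689}{29} + \frac{J}{29}\right) = - \frac{2067}{29} + \frac{3 J}{29}$)
$\frac{1}{n{\left(59 \right)} + \left(\left(428 - 445\right) + 808\right)^{2}} = \frac{1}{\left(- \frac{2067}{29} + \frac{3}{29} \cdot 59\right) + \left(\left(428 - 445\right) + 808\right)^{2}} = \frac{1}{\left(- \frac{2067}{29} + \frac{177}{29}\right) + \left(\left(428 - 445\right) + 808\right)^{2}} = \frac{1}{- \frac{1890}{29} + \left(-17 + 808\right)^{2}} = \frac{1}{- \frac{1890}{29} + 791^{2}} = \frac{1}{- \frac{1890}{29} + 625681} = \frac{1}{\frac{18142859}{29}} = \frac{29}{18142859}$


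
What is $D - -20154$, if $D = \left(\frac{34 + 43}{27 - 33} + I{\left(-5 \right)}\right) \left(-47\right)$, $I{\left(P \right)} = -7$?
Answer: $\frac{126517}{6} \approx 21086.0$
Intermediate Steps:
$D = \frac{5593}{6}$ ($D = \left(\frac{34 + 43}{27 - 33} - 7\right) \left(-47\right) = \left(\frac{77}{-6} - 7\right) \left(-47\right) = \left(77 \left(- \frac{1}{6}\right) - 7\right) \left(-47\right) = \left(- \frac{77}{6} - 7\right) \left(-47\right) = \left(- \frac{119}{6}\right) \left(-47\right) = \frac{5593}{6} \approx 932.17$)
$D - -20154 = \frac{5593}{6} - -20154 = \frac{5593}{6} + 20154 = \frac{126517}{6}$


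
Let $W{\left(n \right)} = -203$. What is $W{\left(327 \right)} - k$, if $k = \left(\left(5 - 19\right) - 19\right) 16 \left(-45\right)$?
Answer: $-23963$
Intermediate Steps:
$k = 23760$ ($k = \left(-14 - 19\right) 16 \left(-45\right) = \left(-33\right) 16 \left(-45\right) = \left(-528\right) \left(-45\right) = 23760$)
$W{\left(327 \right)} - k = -203 - 23760 = -23963$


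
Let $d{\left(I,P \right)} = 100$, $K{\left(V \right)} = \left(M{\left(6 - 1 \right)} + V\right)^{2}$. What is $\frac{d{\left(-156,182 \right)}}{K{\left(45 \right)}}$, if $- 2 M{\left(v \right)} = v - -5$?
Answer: $\frac{1}{16} \approx 0.0625$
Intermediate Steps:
$M{\left(v \right)} = - \frac{5}{2} - \frac{v}{2}$ ($M{\left(v \right)} = - \frac{v - -5}{2} = - \frac{v + 5}{2} = - \frac{5 + v}{2} = - \frac{5}{2} - \frac{v}{2}$)
$K{\left(V \right)} = \left(-5 + V\right)^{2}$ ($K{\left(V \right)} = \left(\left(- \frac{5}{2} - \frac{6 - 1}{2}\right) + V\right)^{2} = \left(\left(- \frac{5}{2} - \frac{5}{2}\right) + V\right)^{2} = \left(-5 + V\right)^{2}$)
$\frac{d{\left(-156,182 \right)}}{K{\left(45 \right)}} = \frac{100}{\left(-5 + 45\right)^{2}} = \frac{100}{40^{2}} = \frac{100}{1600} = 100 \cdot \frac{1}{1600} = \frac{1}{16}$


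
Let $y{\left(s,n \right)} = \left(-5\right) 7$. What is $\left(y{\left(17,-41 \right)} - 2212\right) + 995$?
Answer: $-1252$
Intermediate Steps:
$y{\left(s,n \right)} = -35$
$\left(y{\left(17,-41 \right)} - 2212\right) + 995 = \left(-35 - 2212\right) + 995 = -2247 + 995 = -1252$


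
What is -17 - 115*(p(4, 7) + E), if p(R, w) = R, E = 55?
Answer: -6802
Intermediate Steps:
-17 - 115*(p(4, 7) + E) = -17 - 115*(4 + 55) = -17 - 115*59 = -17 - 6785 = -6802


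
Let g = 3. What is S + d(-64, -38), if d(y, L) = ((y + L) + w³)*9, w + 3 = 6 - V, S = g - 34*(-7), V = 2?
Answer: -668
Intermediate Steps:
S = 241 (S = 3 - 34*(-7) = 3 + 238 = 241)
w = 1 (w = -3 + (6 - 1*2) = -3 + (6 - 2) = -3 + 4 = 1)
d(y, L) = 9 + 9*L + 9*y (d(y, L) = ((y + L) + 1³)*9 = ((L + y) + 1)*9 = (1 + L + y)*9 = 9 + 9*L + 9*y)
S + d(-64, -38) = 241 + (9 + 9*(-38) + 9*(-64)) = 241 + (9 - 342 - 576) = 241 - 909 = -668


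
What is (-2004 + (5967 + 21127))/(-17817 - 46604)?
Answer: -25090/64421 ≈ -0.38947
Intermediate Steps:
(-2004 + (5967 + 21127))/(-17817 - 46604) = (-2004 + 27094)/(-64421) = 25090*(-1/64421) = -25090/64421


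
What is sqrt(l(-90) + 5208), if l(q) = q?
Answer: sqrt(5118) ≈ 71.540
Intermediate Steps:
sqrt(l(-90) + 5208) = sqrt(-90 + 5208) = sqrt(5118)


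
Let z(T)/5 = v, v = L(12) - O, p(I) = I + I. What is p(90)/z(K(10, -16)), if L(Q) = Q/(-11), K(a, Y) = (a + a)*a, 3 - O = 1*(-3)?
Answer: -66/13 ≈ -5.0769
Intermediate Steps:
O = 6 (O = 3 - (-3) = 3 - 1*(-3) = 3 + 3 = 6)
K(a, Y) = 2*a² (K(a, Y) = (2*a)*a = 2*a²)
p(I) = 2*I
L(Q) = -Q/11 (L(Q) = Q*(-1/11) = -Q/11)
v = -78/11 (v = -1/11*12 - 1*6 = -12/11 - 6 = -78/11 ≈ -7.0909)
z(T) = -390/11 (z(T) = 5*(-78/11) = -390/11)
p(90)/z(K(10, -16)) = (2*90)/(-390/11) = 180*(-11/390) = -66/13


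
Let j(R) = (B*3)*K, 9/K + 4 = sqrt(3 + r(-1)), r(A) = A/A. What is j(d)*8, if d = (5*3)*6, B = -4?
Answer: 432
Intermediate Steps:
r(A) = 1
K = -9/2 (K = 9/(-4 + sqrt(3 + 1)) = 9/(-4 + sqrt(4)) = 9/(-4 + 2) = 9/(-2) = 9*(-1/2) = -9/2 ≈ -4.5000)
d = 90 (d = 15*6 = 90)
j(R) = 54 (j(R) = -4*3*(-9/2) = -12*(-9/2) = 54)
j(d)*8 = 54*8 = 432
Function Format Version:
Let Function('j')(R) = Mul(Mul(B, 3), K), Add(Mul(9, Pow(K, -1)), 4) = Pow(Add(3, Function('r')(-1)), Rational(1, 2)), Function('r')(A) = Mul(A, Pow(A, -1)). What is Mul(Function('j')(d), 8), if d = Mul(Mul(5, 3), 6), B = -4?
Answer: 432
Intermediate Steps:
Function('r')(A) = 1
K = Rational(-9, 2) (K = Mul(9, Pow(Add(-4, Pow(Add(3, 1), Rational(1, 2))), -1)) = Mul(9, Pow(Add(-4, Pow(4, Rational(1, 2))), -1)) = Mul(9, Pow(Add(-4, 2), -1)) = Mul(9, Pow(-2, -1)) = Mul(9, Rational(-1, 2)) = Rational(-9, 2) ≈ -4.5000)
d = 90 (d = Mul(15, 6) = 90)
Function('j')(R) = 54 (Function('j')(R) = Mul(Mul(-4, 3), Rational(-9, 2)) = Mul(-12, Rational(-9, 2)) = 54)
Mul(Function('j')(d), 8) = Mul(54, 8) = 432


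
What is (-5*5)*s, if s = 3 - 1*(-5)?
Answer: -200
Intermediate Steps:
s = 8 (s = 3 + 5 = 8)
(-5*5)*s = -5*5*8 = -25*8 = -200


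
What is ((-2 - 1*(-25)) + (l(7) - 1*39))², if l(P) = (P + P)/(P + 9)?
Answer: 14641/64 ≈ 228.77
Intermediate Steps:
l(P) = 2*P/(9 + P) (l(P) = (2*P)/(9 + P) = 2*P/(9 + P))
((-2 - 1*(-25)) + (l(7) - 1*39))² = ((-2 - 1*(-25)) + (2*7/(9 + 7) - 1*39))² = ((-2 + 25) + (2*7/16 - 39))² = (23 + (2*7*(1/16) - 39))² = (23 + (7/8 - 39))² = (23 - 305/8)² = (-121/8)² = 14641/64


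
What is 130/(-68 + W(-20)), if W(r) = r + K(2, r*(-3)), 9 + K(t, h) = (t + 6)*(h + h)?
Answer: 130/863 ≈ 0.15064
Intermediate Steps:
K(t, h) = -9 + 2*h*(6 + t) (K(t, h) = -9 + (t + 6)*(h + h) = -9 + (6 + t)*(2*h) = -9 + 2*h*(6 + t))
W(r) = -9 - 47*r (W(r) = r + (-9 + 12*(r*(-3)) + 2*(r*(-3))*2) = r + (-9 + 12*(-3*r) + 2*(-3*r)*2) = r + (-9 - 36*r - 12*r) = r + (-9 - 48*r) = -9 - 47*r)
130/(-68 + W(-20)) = 130/(-68 + (-9 - 47*(-20))) = 130/(-68 + (-9 + 940)) = 130/(-68 + 931) = 130/863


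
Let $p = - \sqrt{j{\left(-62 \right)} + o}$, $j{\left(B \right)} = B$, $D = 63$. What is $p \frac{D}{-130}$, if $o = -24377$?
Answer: $\frac{63 i \sqrt{24439}}{130} \approx 75.76 i$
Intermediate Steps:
$p = - i \sqrt{24439}$ ($p = - \sqrt{-62 - 24377} = - \sqrt{-24439} = - i \sqrt{24439} \approx - 156.33 i$)
$p \frac{D}{-130} = - i \sqrt{24439} \frac{63}{-130} = - i \sqrt{24439} \cdot 63 \left(- \frac{1}{130}\right) = - i \sqrt{24439} \left(- \frac{63}{130}\right) = \frac{63 i \sqrt{24439}}{130}$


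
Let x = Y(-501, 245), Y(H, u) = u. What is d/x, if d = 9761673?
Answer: 9761673/245 ≈ 39844.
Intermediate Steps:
x = 245
d/x = 9761673/245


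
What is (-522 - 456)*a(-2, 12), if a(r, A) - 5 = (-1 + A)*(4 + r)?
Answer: -26406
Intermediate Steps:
a(r, A) = 5 + (-1 + A)*(4 + r)
(-522 - 456)*a(-2, 12) = (-522 - 456)*(1 - 1*(-2) + 4*12 + 12*(-2)) = -978*(1 + 2 + 48 - 24) = -978*27 = -26406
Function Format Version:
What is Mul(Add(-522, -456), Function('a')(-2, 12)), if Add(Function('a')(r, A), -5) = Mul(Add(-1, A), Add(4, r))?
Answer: -26406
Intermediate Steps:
Function('a')(r, A) = Add(5, Mul(Add(-1, A), Add(4, r)))
Mul(Add(-522, -456), Function('a')(-2, 12)) = Mul(Add(-522, -456), Add(1, Mul(-1, -2), Mul(4, 12), Mul(12, -2))) = Mul(-978, Add(1, 2, 48, -24)) = Mul(-978, 27) = -26406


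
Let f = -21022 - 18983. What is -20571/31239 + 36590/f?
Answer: -14562799/9257157 ≈ -1.5731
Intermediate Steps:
f = -40005
-20571/31239 + 36590/f = -20571/31239 + 36590/(-40005) = -20571*1/31239 + 36590*(-1/40005) = -6857/10413 - 7318/8001 = -14562799/9257157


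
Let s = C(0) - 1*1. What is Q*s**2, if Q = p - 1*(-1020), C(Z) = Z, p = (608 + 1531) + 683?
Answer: 3842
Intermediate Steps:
p = 2822 (p = 2139 + 683 = 2822)
s = -1 (s = 0 - 1*1 = 0 - 1 = -1)
Q = 3842 (Q = 2822 - 1*(-1020) = 2822 + 1020 = 3842)
Q*s**2 = 3842*(-1)**2 = 3842*1 = 3842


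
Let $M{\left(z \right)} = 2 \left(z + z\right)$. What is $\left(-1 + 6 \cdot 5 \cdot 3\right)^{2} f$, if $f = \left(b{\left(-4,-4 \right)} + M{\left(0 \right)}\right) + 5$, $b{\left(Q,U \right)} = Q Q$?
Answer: $166341$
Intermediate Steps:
$b{\left(Q,U \right)} = Q^{2}$
$M{\left(z \right)} = 4 z$ ($M{\left(z \right)} = 2 \cdot 2 z = 4 z$)
$f = 21$ ($f = \left(\left(-4\right)^{2} + 4 \cdot 0\right) + 5 = \left(16 + 0\right) + 5 = 16 + 5 = 21$)
$\left(-1 + 6 \cdot 5 \cdot 3\right)^{2} f = \left(-1 + 6 \cdot 5 \cdot 3\right)^{2} \cdot 21 = \left(-1 + 30 \cdot 3\right)^{2} \cdot 21 = \left(-1 + 90\right)^{2} \cdot 21 = 89^{2} \cdot 21 = 7921 \cdot 21 = 166341$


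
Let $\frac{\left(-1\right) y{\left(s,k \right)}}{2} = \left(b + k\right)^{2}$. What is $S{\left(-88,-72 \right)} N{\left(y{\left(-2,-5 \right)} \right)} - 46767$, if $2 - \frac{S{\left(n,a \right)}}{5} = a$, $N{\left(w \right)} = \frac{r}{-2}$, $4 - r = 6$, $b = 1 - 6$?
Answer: $-46397$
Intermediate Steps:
$b = -5$ ($b = 1 - 6 = -5$)
$r = -2$ ($r = 4 - 6 = -2$)
$y{\left(s,k \right)} = - 2 \left(-5 + k\right)^{2}$
$N{\left(w \right)} = 1$ ($N{\left(w \right)} = - \frac{2}{-2} = \left(-2\right) \left(- \frac{1}{2}\right) = 1$)
$S{\left(n,a \right)} = 10 - 5 a$
$S{\left(-88,-72 \right)} N{\left(y{\left(-2,-5 \right)} \right)} - 46767 = \left(10 - -360\right) 1 - 46767 = \left(10 + 360\right) 1 - 46767 = 370 \cdot 1 - 46767 = 370 - 46767 = -46397$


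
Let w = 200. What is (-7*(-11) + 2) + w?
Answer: 279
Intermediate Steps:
(-7*(-11) + 2) + w = (-7*(-11) + 2) + 200 = (77 + 2) + 200 = 79 + 200 = 279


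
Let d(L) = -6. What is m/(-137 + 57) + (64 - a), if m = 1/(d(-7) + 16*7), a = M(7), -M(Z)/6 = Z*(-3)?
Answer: -525761/8480 ≈ -62.000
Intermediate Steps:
M(Z) = 18*Z (M(Z) = -6*Z*(-3) = -(-18)*Z = 18*Z)
a = 126 (a = 18*7 = 126)
m = 1/106 (m = 1/(-6 + 16*7) = 1/(-6 + 112) = 1/106 ≈ 0.0094340)
m/(-137 + 57) + (64 - a) = (1/106)/(-137 + 57) + (64 - 1*126) = (1/106)/(-80) + (64 - 126) = -1/80*1/106 - 62 = -1/8480 - 62 = -525761/8480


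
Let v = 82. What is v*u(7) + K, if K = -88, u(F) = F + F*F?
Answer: 4504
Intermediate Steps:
u(F) = F + F**2
v*u(7) + K = 82*(7*(1 + 7)) - 88 = 82*(7*8) - 88 = 82*56 - 88 = 4592 - 88 = 4504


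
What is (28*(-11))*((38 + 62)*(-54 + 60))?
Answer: -184800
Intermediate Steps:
(28*(-11))*((38 + 62)*(-54 + 60)) = -30800*6 = -308*600 = -184800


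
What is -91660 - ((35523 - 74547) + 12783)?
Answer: -65419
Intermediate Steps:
-91660 - ((35523 - 74547) + 12783) = -91660 - (-39024 + 12783) = -91660 - 1*(-26241) = -91660 + 26241 = -65419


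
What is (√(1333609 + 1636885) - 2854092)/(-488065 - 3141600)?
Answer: 2854092/3629665 - √2970494/3629665 ≈ 0.78585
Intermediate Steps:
(√(1333609 + 1636885) - 2854092)/(-488065 - 3141600) = (√2970494 - 2854092)/(-3629665) = (-2854092 + √2970494)*(-1/3629665) = 2854092/3629665 - √2970494/3629665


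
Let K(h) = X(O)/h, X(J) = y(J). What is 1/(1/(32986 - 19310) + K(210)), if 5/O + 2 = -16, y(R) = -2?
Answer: -1435980/13571 ≈ -105.81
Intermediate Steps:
O = -5/18 (O = 5/(-2 - 16) = 5/(-18) = 5*(-1/18) = -5/18 ≈ -0.27778)
X(J) = -2
K(h) = -2/h
1/(1/(32986 - 19310) + K(210)) = 1/(1/(32986 - 19310) - 2/210) = 1/(1/13676 - 2*1/210) = 1/(1/13676 - 1/105) = 1/(-13571/1435980) = -1435980/13571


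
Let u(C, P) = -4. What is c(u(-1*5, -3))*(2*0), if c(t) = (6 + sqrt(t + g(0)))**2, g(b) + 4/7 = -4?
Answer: 0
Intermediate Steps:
g(b) = -32/7 (g(b) = -4/7 - 4 = -32/7)
c(t) = (6 + sqrt(-32/7 + t))**2 (c(t) = (6 + sqrt(t - 32/7))**2 = (6 + sqrt(-32/7 + t))**2)
c(u(-1*5, -3))*(2*0) = ((42 + sqrt(7)*sqrt(-32 + 7*(-4)))**2/49)*(2*0) = ((42 + sqrt(7)*sqrt(-32 - 28))**2/49)*0 = ((42 + sqrt(7)*sqrt(-60))**2/49)*0 = ((42 + sqrt(7)*(2*I*sqrt(15)))**2/49)*0 = ((42 + 2*I*sqrt(105))**2/49)*0 = 0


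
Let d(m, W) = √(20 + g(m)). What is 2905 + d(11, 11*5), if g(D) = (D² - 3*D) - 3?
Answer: 2905 + √105 ≈ 2915.2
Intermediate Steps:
g(D) = -3 + D² - 3*D
d(m, W) = √(17 + m² - 3*m) (d(m, W) = √(20 + (-3 + m² - 3*m)) = √(17 + m² - 3*m))
2905 + d(11, 11*5) = 2905 + √(17 + 11² - 3*11) = 2905 + √(17 + 121 - 33) = 2905 + √105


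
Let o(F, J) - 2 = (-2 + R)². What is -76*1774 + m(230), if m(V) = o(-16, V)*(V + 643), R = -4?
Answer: -101650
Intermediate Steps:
o(F, J) = 38 (o(F, J) = 2 + (-2 - 4)² = 2 + (-6)² = 2 + 36 = 38)
m(V) = 24434 + 38*V (m(V) = 38*(V + 643) = 38*(643 + V) = 24434 + 38*V)
-76*1774 + m(230) = -76*1774 + (24434 + 38*230) = -134824 + (24434 + 8740) = -134824 + 33174 = -101650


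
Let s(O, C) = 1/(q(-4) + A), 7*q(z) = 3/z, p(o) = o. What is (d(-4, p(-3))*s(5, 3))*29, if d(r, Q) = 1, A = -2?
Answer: -812/59 ≈ -13.763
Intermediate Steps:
q(z) = 3/(7*z) (q(z) = (3/z)/7 = 3/(7*z))
s(O, C) = -28/59 (s(O, C) = 1/((3/7)/(-4) - 2) = 1/((3/7)*(-¼) - 2) = 1/(-3/28 - 2) = 1/(-59/28) = -28/59)
(d(-4, p(-3))*s(5, 3))*29 = (1*(-28/59))*29 = -28/59*29 = -812/59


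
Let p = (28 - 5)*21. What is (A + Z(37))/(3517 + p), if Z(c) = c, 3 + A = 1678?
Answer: 107/250 ≈ 0.42800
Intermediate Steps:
A = 1675 (A = -3 + 1678 = 1675)
p = 483 (p = 23*21 = 483)
(A + Z(37))/(3517 + p) = (1675 + 37)/(3517 + 483) = 1712/4000 = 1712*(1/4000) = 107/250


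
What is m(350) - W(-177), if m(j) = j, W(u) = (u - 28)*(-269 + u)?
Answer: -91080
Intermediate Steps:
W(u) = (-269 + u)*(-28 + u) (W(u) = (-28 + u)*(-269 + u) = (-269 + u)*(-28 + u))
m(350) - W(-177) = 350 - (7532 + (-177)² - 297*(-177)) = 350 - (7532 + 31329 + 52569) = 350 - 1*91430 = 350 - 91430 = -91080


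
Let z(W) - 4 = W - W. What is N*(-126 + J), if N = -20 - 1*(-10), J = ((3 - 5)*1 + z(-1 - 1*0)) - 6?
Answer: 1300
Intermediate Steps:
z(W) = 4 (z(W) = 4 + (W - W) = 4 + 0 = 4)
J = -4 (J = ((3 - 5)*1 + 4) - 6 = (-2*1 + 4) - 6 = (-2 + 4) - 6 = 2 - 6 = -4)
N = -10 (N = -20 + 10 = -10)
N*(-126 + J) = -10*(-126 - 4) = -10*(-130) = 1300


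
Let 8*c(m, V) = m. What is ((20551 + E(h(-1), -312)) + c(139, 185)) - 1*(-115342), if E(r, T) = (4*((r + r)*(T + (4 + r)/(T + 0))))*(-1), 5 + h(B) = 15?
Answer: 50192677/312 ≈ 1.6087e+5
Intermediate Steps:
h(B) = 10 (h(B) = -5 + 15 = 10)
c(m, V) = m/8
E(r, T) = -8*r*(T + (4 + r)/T) (E(r, T) = (4*((2*r)*(T + (4 + r)/T)))*(-1) = (4*(2*r*(T + (4 + r)/T)))*(-1) = (8*r*(T + (4 + r)/T))*(-1) = -8*r*(T + (4 + r)/T))
((20551 + E(h(-1), -312)) + c(139, 185)) - 1*(-115342) = ((20551 - 8*10*(4 + 10 + (-312)²)/(-312)) + (⅛)*139) - 1*(-115342) = ((20551 - 8*10*(-1/312)*(4 + 10 + 97344)) + 139/8) + 115342 = ((20551 - 8*10*(-1/312)*97358) + 139/8) + 115342 = ((20551 + 973580/39) + 139/8) + 115342 = (1775069/39 + 139/8) + 115342 = 14205973/312 + 115342 = 50192677/312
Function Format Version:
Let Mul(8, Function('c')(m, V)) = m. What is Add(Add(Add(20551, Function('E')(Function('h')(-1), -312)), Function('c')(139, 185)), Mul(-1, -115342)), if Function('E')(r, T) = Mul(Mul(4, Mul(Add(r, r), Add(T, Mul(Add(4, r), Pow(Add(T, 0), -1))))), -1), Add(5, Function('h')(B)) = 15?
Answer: Rational(50192677, 312) ≈ 1.6087e+5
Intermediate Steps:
Function('h')(B) = 10 (Function('h')(B) = Add(-5, 15) = 10)
Function('c')(m, V) = Mul(Rational(1, 8), m)
Function('E')(r, T) = Mul(-8, r, Add(T, Mul(Pow(T, -1), Add(4, r)))) (Function('E')(r, T) = Mul(Mul(4, Mul(Mul(2, r), Add(T, Mul(Add(4, r), Pow(T, -1))))), -1) = Mul(Mul(4, Mul(Mul(2, r), Add(T, Mul(Pow(T, -1), Add(4, r))))), -1) = Mul(Mul(4, Mul(2, r, Add(T, Mul(Pow(T, -1), Add(4, r))))), -1) = Mul(Mul(8, r, Add(T, Mul(Pow(T, -1), Add(4, r)))), -1) = Mul(-8, r, Add(T, Mul(Pow(T, -1), Add(4, r)))))
Add(Add(Add(20551, Function('E')(Function('h')(-1), -312)), Function('c')(139, 185)), Mul(-1, -115342)) = Add(Add(Add(20551, Mul(-8, 10, Pow(-312, -1), Add(4, 10, Pow(-312, 2)))), Mul(Rational(1, 8), 139)), Mul(-1, -115342)) = Add(Add(Add(20551, Mul(-8, 10, Rational(-1, 312), Add(4, 10, 97344))), Rational(139, 8)), 115342) = Add(Add(Add(20551, Mul(-8, 10, Rational(-1, 312), 97358)), Rational(139, 8)), 115342) = Add(Add(Add(20551, Rational(973580, 39)), Rational(139, 8)), 115342) = Add(Add(Rational(1775069, 39), Rational(139, 8)), 115342) = Add(Rational(14205973, 312), 115342) = Rational(50192677, 312)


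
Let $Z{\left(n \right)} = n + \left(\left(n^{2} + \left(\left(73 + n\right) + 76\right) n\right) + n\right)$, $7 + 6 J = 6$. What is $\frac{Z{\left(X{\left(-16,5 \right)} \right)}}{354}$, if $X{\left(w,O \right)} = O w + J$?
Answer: $\frac{3367}{1593} \approx 2.1136$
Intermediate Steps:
$J = - \frac{1}{6}$ ($J = - \frac{7}{6} + \frac{1}{6} \cdot 6 = - \frac{7}{6} + 1 = - \frac{1}{6} \approx -0.16667$)
$X{\left(w,O \right)} = - \frac{1}{6} + O w$ ($X{\left(w,O \right)} = O w - \frac{1}{6} = - \frac{1}{6} + O w$)
$Z{\left(n \right)} = n^{2} + 2 n + n \left(149 + n\right)$ ($Z{\left(n \right)} = n + \left(\left(n^{2} + \left(149 + n\right) n\right) + n\right) = n + \left(\left(n^{2} + n \left(149 + n\right)\right) + n\right) = n + \left(n + n^{2} + n \left(149 + n\right)\right) = n^{2} + 2 n + n \left(149 + n\right)$)
$\frac{Z{\left(X{\left(-16,5 \right)} \right)}}{354} = \frac{\left(- \frac{1}{6} + 5 \left(-16\right)\right) \left(151 + 2 \left(- \frac{1}{6} + 5 \left(-16\right)\right)\right)}{354} = \left(- \frac{1}{6} - 80\right) \left(151 + 2 \left(- \frac{1}{6} - 80\right)\right) \frac{1}{354} = - \frac{481 \left(151 + 2 \left(- \frac{481}{6}\right)\right)}{6} \cdot \frac{1}{354} = - \frac{481 \left(151 - \frac{481}{3}\right)}{6} \cdot \frac{1}{354} = \left(- \frac{481}{6}\right) \left(- \frac{28}{3}\right) \frac{1}{354} = \frac{6734}{9} \cdot \frac{1}{354} = \frac{3367}{1593}$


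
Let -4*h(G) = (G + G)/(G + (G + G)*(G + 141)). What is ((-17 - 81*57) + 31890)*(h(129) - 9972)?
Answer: -147042099740/541 ≈ -2.7180e+8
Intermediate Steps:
h(G) = -G/(2*(G + 2*G*(141 + G))) (h(G) = -(G + G)/(4*(G + (G + G)*(G + 141))) = -2*G/(4*(G + (2*G)*(141 + G))) = -2*G/(4*(G + 2*G*(141 + G))) = -G/(2*(G + 2*G*(141 + G))))
((-17 - 81*57) + 31890)*(h(129) - 9972) = ((-17 - 81*57) + 31890)*(-1/(566 + 4*129) - 9972) = ((-17 - 4617) + 31890)*(-1/(566 + 516) - 9972) = (-4634 + 31890)*(-1/1082 - 9972) = 27256*(-1*1/1082 - 9972) = 27256*(-1/1082 - 9972) = 27256*(-10789705/1082) = -147042099740/541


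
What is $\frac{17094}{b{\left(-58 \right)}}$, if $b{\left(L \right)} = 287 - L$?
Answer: $\frac{5698}{115} \approx 49.548$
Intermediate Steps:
$\frac{17094}{b{\left(-58 \right)}} = \frac{17094}{287 - -58} = \frac{17094}{287 + 58} = \frac{17094}{345} = 17094 \cdot \frac{1}{345} = \frac{5698}{115}$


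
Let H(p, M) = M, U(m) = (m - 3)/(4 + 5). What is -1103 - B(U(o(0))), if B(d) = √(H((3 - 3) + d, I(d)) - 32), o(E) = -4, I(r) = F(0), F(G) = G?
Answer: -1103 - 4*I*√2 ≈ -1103.0 - 5.6569*I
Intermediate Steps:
I(r) = 0
U(m) = -⅓ + m/9 (U(m) = (-3 + m)/9 = (-3 + m)*(⅑) = -⅓ + m/9)
B(d) = 4*I*√2 (B(d) = √(0 - 32) = √(-32) = 4*I*√2)
-1103 - B(U(o(0))) = -1103 - 4*I*√2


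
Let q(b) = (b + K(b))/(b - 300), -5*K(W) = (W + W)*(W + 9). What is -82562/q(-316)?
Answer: -63572740/48901 ≈ -1300.0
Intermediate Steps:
K(W) = -2*W*(9 + W)/5 (K(W) = -(W + W)*(W + 9)/5 = -2*W*(9 + W)/5)
q(b) = (b - 2*b*(9 + b)/5)/(-300 + b) (q(b) = (b - 2*b*(9 + b)/5)/(b - 300) = (b - 2*b*(9 + b)/5)/(-300 + b))
-82562/q(-316) = -82562*(-5*(-300 - 316)/(316*(-13 - 2*(-316)))) = -82562*770/(79*(-13 + 632)) = -82562/((⅕)*(-316)*(-1/616)*619) = -82562/48901/770 = -82562*770/48901 = -63572740/48901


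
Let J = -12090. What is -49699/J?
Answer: 3823/930 ≈ 4.1108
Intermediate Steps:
-49699/J = -49699/(-12090) = -49699*(-1/12090) = 3823/930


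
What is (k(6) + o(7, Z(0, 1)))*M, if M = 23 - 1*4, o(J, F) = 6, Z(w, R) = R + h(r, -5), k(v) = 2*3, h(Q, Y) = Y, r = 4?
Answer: 228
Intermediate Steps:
k(v) = 6
Z(w, R) = -5 + R (Z(w, R) = R - 5 = -5 + R)
M = 19 (M = 23 - 4 = 19)
(k(6) + o(7, Z(0, 1)))*M = (6 + 6)*19 = 12*19 = 228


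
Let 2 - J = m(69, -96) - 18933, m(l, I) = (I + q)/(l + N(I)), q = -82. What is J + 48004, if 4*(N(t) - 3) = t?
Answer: 1606625/24 ≈ 66943.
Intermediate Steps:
N(t) = 3 + t/4
m(l, I) = (-82 + I)/(3 + l + I/4) (m(l, I) = (I - 82)/(l + (3 + I/4)) = (-82 + I)/(3 + l + I/4))
J = 454529/24 (J = 2 - (4*(-82 - 96)/(12 - 96 + 4*69) - 18933) = 2 - (4*(-178)/(12 - 96 + 276) - 18933) = 2 - (4*(-178)/192 - 18933) = 2 - (4*(1/192)*(-178) - 18933) = 2 - (-89/24 - 18933) = 2 - 1*(-454481/24) = 2 + 454481/24 = 454529/24 ≈ 18939.)
J + 48004 = 454529/24 + 48004 = 1606625/24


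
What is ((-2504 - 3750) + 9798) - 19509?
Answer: -15965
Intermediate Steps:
((-2504 - 3750) + 9798) - 19509 = (-6254 + 9798) - 19509 = 3544 - 19509 = -15965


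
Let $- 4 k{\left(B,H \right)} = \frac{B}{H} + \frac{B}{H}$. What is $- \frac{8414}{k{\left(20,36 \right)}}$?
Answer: $\frac{151452}{5} \approx 30290.0$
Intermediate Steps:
$k{\left(B,H \right)} = - \frac{B}{2 H}$ ($k{\left(B,H \right)} = - \frac{\frac{B}{H} + \frac{B}{H}}{4} = - \frac{2 B \frac{1}{H}}{4} = - \frac{B}{2 H}$)
$- \frac{8414}{k{\left(20,36 \right)}} = - \frac{8414}{\left(- \frac{1}{2}\right) 20 \cdot \frac{1}{36}} = - \frac{8414}{- \frac{5}{18}} = \left(-8414\right) \left(- \frac{18}{5}\right) = \frac{151452}{5}$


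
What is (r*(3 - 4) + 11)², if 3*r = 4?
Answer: 841/9 ≈ 93.444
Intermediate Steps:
r = 4/3 (r = (⅓)*4 = 4/3 ≈ 1.3333)
(r*(3 - 4) + 11)² = (4*(3 - 4)/3 + 11)² = ((4/3)*(-1) + 11)² = (-4/3 + 11)² = (29/3)² = 841/9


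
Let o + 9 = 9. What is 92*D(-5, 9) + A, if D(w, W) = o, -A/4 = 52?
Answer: -208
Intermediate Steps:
A = -208 (A = -4*52 = -208)
o = 0 (o = -9 + 9 = 0)
D(w, W) = 0
92*D(-5, 9) + A = 92*0 - 208 = 0 - 208 = -208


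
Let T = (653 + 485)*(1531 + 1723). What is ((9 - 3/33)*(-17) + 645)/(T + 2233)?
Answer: 5429/40758135 ≈ 0.00013320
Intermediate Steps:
T = 3703052 (T = 1138*3254 = 3703052)
((9 - 3/33)*(-17) + 645)/(T + 2233) = ((9 - 3/33)*(-17) + 645)/(3703052 + 2233) = ((9 - 3*1/33)*(-17) + 645)/3705285 = ((9 - 1/11)*(-17) + 645)*(1/3705285) = ((98/11)*(-17) + 645)*(1/3705285) = (-1666/11 + 645)*(1/3705285) = (5429/11)*(1/3705285) = 5429/40758135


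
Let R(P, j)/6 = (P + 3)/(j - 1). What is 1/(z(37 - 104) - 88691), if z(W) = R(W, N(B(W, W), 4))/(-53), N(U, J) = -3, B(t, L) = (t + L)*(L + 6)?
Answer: -53/4700719 ≈ -1.1275e-5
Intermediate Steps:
B(t, L) = (6 + L)*(L + t) (B(t, L) = (L + t)*(6 + L) = (6 + L)*(L + t))
R(P, j) = 6*(3 + P)/(-1 + j) (R(P, j) = 6*((P + 3)/(j - 1)) = 6*((3 + P)/(-1 + j)) = 6*(3 + P)/(-1 + j))
z(W) = 9/106 + 3*W/106 (z(W) = (6*(3 + W)/(-1 - 3))/(-53) = (6*(3 + W)/(-4))*(-1/53) = (6*(-¼)*(3 + W))*(-1/53) = (-9/2 - 3*W/2)*(-1/53) = 9/106 + 3*W/106)
1/(z(37 - 104) - 88691) = 1/((9/106 + 3*(37 - 104)/106) - 88691) = 1/((9/106 + (3/106)*(-67)) - 88691) = 1/((9/106 - 201/106) - 88691) = 1/(-96/53 - 88691) = 1/(-4700719/53) = -53/4700719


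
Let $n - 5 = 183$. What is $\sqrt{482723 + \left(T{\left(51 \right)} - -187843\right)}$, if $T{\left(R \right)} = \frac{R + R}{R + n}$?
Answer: $\frac{12 \sqrt{265996006}}{239} \approx 818.88$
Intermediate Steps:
$n = 188$ ($n = 5 + 183 = 188$)
$T{\left(R \right)} = \frac{2 R}{188 + R}$ ($T{\left(R \right)} = \frac{R + R}{R + 188} = \frac{2 R}{188 + R}$)
$\sqrt{482723 + \left(T{\left(51 \right)} - -187843\right)} = \sqrt{482723 + \left(2 \cdot 51 \frac{1}{188 + 51} - -187843\right)} = \sqrt{482723 + \left(2 \cdot 51 \cdot \frac{1}{239} + 187843\right)} = \sqrt{482723 + \left(\frac{102}{239} + 187843\right)} = \sqrt{482723 + \frac{44894579}{239}} = \sqrt{\frac{160265376}{239}} = \frac{12 \sqrt{265996006}}{239}$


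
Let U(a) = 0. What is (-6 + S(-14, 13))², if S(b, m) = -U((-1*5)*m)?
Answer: 36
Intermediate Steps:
S(b, m) = 0 (S(b, m) = -1*0 = 0)
(-6 + S(-14, 13))² = (-6 + 0)² = (-6)² = 36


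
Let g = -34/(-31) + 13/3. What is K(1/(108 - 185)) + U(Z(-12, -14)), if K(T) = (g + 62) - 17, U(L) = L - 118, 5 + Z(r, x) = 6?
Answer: -6191/93 ≈ -66.570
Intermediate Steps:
Z(r, x) = 1 (Z(r, x) = -5 + 6 = 1)
U(L) = -118 + L
g = 505/93 (g = -34*(-1/31) + 13*(1/3) = 34/31 + 13/3 = 505/93 ≈ 5.4301)
K(T) = 4690/93 (K(T) = (505/93 + 62) - 17 = 6271/93 - 17 = 4690/93)
K(1/(108 - 185)) + U(Z(-12, -14)) = 4690/93 + (-118 + 1) = 4690/93 - 117 = -6191/93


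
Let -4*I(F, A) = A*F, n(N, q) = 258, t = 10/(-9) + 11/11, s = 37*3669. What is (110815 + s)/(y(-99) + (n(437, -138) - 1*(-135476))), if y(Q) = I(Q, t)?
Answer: 986272/542925 ≈ 1.8166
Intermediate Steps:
s = 135753
t = -1/9 (t = 10*(-1/9) + 11*(1/11) = -10/9 + 1 = -1/9 ≈ -0.11111)
I(F, A) = -A*F/4
y(Q) = Q/36 (y(Q) = -1/4*(-1/9)*Q = Q/36)
(110815 + s)/(y(-99) + (n(437, -138) - 1*(-135476))) = (110815 + 135753)/((1/36)*(-99) + (258 - 1*(-135476))) = 246568/(-11/4 + (258 + 135476)) = 246568/(-11/4 + 135734) = 246568/(542925/4) = 246568*(4/542925) = 986272/542925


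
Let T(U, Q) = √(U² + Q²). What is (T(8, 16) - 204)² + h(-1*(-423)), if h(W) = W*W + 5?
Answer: 220870 - 3264*√5 ≈ 2.1357e+5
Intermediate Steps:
T(U, Q) = √(Q² + U²)
h(W) = 5 + W² (h(W) = W² + 5 = 5 + W²)
(T(8, 16) - 204)² + h(-1*(-423)) = (√(16² + 8²) - 204)² + (5 + (-1*(-423))²) = (√(256 + 64) - 204)² + (5 + 423²) = (√320 - 204)² + (5 + 178929) = (8*√5 - 204)² + 178934 = (-204 + 8*√5)² + 178934 = 178934 + (-204 + 8*√5)²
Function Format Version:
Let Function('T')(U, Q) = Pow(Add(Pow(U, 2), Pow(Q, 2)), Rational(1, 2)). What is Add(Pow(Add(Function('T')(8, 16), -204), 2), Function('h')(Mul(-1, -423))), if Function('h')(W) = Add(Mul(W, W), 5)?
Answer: Add(220870, Mul(-3264, Pow(5, Rational(1, 2)))) ≈ 2.1357e+5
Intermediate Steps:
Function('T')(U, Q) = Pow(Add(Pow(Q, 2), Pow(U, 2)), Rational(1, 2))
Function('h')(W) = Add(5, Pow(W, 2)) (Function('h')(W) = Add(Pow(W, 2), 5) = Add(5, Pow(W, 2)))
Add(Pow(Add(Function('T')(8, 16), -204), 2), Function('h')(Mul(-1, -423))) = Add(Pow(Add(Pow(Add(Pow(16, 2), Pow(8, 2)), Rational(1, 2)), -204), 2), Add(5, Pow(Mul(-1, -423), 2))) = Add(Pow(Add(Pow(Add(256, 64), Rational(1, 2)), -204), 2), Add(5, Pow(423, 2))) = Add(Pow(Add(Pow(320, Rational(1, 2)), -204), 2), Add(5, 178929)) = Add(Pow(Add(Mul(8, Pow(5, Rational(1, 2))), -204), 2), 178934) = Add(Pow(Add(-204, Mul(8, Pow(5, Rational(1, 2)))), 2), 178934) = Add(178934, Pow(Add(-204, Mul(8, Pow(5, Rational(1, 2)))), 2))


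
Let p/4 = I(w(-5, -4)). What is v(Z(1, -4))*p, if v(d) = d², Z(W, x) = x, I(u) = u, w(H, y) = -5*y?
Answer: 1280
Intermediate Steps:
p = 80 (p = 4*(-5*(-4)) = 4*20 = 80)
v(Z(1, -4))*p = (-4)²*80 = 16*80 = 1280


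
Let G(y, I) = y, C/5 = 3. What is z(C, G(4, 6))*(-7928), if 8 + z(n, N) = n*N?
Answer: -412256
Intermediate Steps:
C = 15 (C = 5*3 = 15)
z(n, N) = -8 + N*n (z(n, N) = -8 + n*N = -8 + N*n)
z(C, G(4, 6))*(-7928) = (-8 + 4*15)*(-7928) = (-8 + 60)*(-7928) = 52*(-7928) = -412256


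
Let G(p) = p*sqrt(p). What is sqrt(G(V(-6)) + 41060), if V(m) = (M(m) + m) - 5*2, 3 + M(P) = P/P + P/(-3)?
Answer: 2*sqrt(10265 - 16*I) ≈ 202.63 - 0.15792*I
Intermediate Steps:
M(P) = -2 - P/3 (M(P) = -3 + (P/P + P/(-3)) = -3 + (1 + P*(-1/3)) = -3 + (1 - P/3) = -2 - P/3)
V(m) = -12 + 2*m/3 (V(m) = ((-2 - m/3) + m) - 5*2 = (-2 + 2*m/3) - 10 = -12 + 2*m/3)
G(p) = p**(3/2)
sqrt(G(V(-6)) + 41060) = sqrt((-12 + (2/3)*(-6))**(3/2) + 41060) = sqrt((-12 - 4)**(3/2) + 41060) = sqrt((-16)**(3/2) + 41060) = sqrt(-64*I + 41060) = sqrt(41060 - 64*I)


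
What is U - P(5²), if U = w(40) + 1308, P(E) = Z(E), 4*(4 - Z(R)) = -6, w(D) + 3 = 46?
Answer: 2691/2 ≈ 1345.5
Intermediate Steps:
w(D) = 43 (w(D) = -3 + 46 = 43)
Z(R) = 11/2 (Z(R) = 4 - ¼*(-6) = 4 + 3/2 = 11/2)
P(E) = 11/2
U = 1351 (U = 43 + 1308 = 1351)
U - P(5²) = 1351 - 1*11/2 = 1351 - 11/2 = 2691/2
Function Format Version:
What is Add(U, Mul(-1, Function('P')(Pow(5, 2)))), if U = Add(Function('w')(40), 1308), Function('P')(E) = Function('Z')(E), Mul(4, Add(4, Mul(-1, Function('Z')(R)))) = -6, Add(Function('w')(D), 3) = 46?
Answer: Rational(2691, 2) ≈ 1345.5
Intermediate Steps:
Function('w')(D) = 43 (Function('w')(D) = Add(-3, 46) = 43)
Function('Z')(R) = Rational(11, 2) (Function('Z')(R) = Add(4, Mul(Rational(-1, 4), -6)) = Add(4, Rational(3, 2)) = Rational(11, 2))
Function('P')(E) = Rational(11, 2)
U = 1351 (U = Add(43, 1308) = 1351)
Add(U, Mul(-1, Function('P')(Pow(5, 2)))) = Add(1351, Mul(-1, Rational(11, 2))) = Add(1351, Rational(-11, 2)) = Rational(2691, 2)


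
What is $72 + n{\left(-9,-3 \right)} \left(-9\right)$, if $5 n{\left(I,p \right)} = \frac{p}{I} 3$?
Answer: $\frac{351}{5} \approx 70.2$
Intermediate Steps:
$n{\left(I,p \right)} = \frac{3 p}{5 I}$ ($n{\left(I,p \right)} = \frac{\frac{p}{I} 3}{5} = \frac{3 p \frac{1}{I}}{5} = \frac{3 p}{5 I}$)
$72 + n{\left(-9,-3 \right)} \left(-9\right) = 72 + \frac{3}{5} \left(-3\right) \frac{1}{-9} \left(-9\right) = 72 + \frac{3}{5} \left(-3\right) \left(- \frac{1}{9}\right) \left(-9\right) = 72 + \frac{1}{5} \left(-9\right) = 72 - \frac{9}{5} = \frac{351}{5}$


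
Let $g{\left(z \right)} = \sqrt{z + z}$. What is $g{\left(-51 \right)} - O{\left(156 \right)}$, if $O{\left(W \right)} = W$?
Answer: $-156 + i \sqrt{102} \approx -156.0 + 10.1 i$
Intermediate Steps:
$g{\left(z \right)} = \sqrt{2} \sqrt{z}$ ($g{\left(z \right)} = \sqrt{2 z} = \sqrt{2} \sqrt{z}$)
$g{\left(-51 \right)} - O{\left(156 \right)} = \sqrt{2} \sqrt{-51} - 156 = \sqrt{2} i \sqrt{51} - 156 = i \sqrt{102} - 156 = -156 + i \sqrt{102}$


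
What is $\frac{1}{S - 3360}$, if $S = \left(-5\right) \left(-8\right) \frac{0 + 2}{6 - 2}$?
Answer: $- \frac{1}{3340} \approx -0.0002994$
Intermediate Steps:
$S = 20$ ($S = 40 \cdot \frac{2}{4} = 40 \cdot 2 \cdot \frac{1}{4} = 40 \cdot \frac{1}{2} = 20$)
$\frac{1}{S - 3360} = \frac{1}{20 - 3360} = \frac{1}{-3340} = - \frac{1}{3340}$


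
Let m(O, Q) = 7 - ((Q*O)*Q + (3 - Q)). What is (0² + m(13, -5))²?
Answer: 106276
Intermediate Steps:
m(O, Q) = 4 + Q - O*Q² (m(O, Q) = 7 - ((O*Q)*Q + (3 - Q)) = 7 - (O*Q² + (3 - Q)) = 7 - (3 - Q + O*Q²) = 7 + (-3 + Q - O*Q²) = 4 + Q - O*Q²)
(0² + m(13, -5))² = (0² + (4 - 5 - 1*13*(-5)²))² = (0 + (4 - 5 - 1*13*25))² = (0 + (4 - 5 - 325))² = (0 - 326)² = (-326)² = 106276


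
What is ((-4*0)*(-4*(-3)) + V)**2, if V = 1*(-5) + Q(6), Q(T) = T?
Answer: 1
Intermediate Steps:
V = 1 (V = 1*(-5) + 6 = -5 + 6 = 1)
((-4*0)*(-4*(-3)) + V)**2 = ((-4*0)*(-4*(-3)) + 1)**2 = (0*12 + 1)**2 = (0 + 1)**2 = 1**2 = 1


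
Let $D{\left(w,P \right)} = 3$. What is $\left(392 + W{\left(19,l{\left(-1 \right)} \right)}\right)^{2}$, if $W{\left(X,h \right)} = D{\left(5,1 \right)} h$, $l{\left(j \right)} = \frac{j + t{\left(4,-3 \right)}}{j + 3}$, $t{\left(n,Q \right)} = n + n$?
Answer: $\frac{648025}{4} \approx 1.6201 \cdot 10^{5}$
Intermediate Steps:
$t{\left(n,Q \right)} = 2 n$
$l{\left(j \right)} = \frac{8 + j}{3 + j}$ ($l{\left(j \right)} = \frac{j + 2 \cdot 4}{j + 3} = \frac{j + 8}{3 + j} = \frac{8 + j}{3 + j}$)
$W{\left(X,h \right)} = 3 h$
$\left(392 + W{\left(19,l{\left(-1 \right)} \right)}\right)^{2} = \left(392 + 3 \frac{8 - 1}{3 - 1}\right)^{2} = \left(392 + 3 \cdot \frac{1}{2} \cdot 7\right)^{2} = \left(392 + 3 \cdot \frac{7}{2}\right)^{2} = \left(392 + \frac{21}{2}\right)^{2} = \left(\frac{805}{2}\right)^{2} = \frac{648025}{4}$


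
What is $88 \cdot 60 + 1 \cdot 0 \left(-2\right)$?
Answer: $5280$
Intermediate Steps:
$88 \cdot 60 + 1 \cdot 0 \left(-2\right) = 5280 + 0 \left(-2\right) = 5280 + 0 = 5280$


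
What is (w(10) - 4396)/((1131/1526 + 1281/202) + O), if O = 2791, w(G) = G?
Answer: -168999159/107814325 ≈ -1.5675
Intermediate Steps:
(w(10) - 4396)/((1131/1526 + 1281/202) + O) = (10 - 4396)/((1131/1526 + 1281/202) + 2791) = -4386/((1131*(1/1526) + 1281*(1/202)) + 2791) = -4386/((1131/1526 + 1281/202) + 2791) = -4386/(545817/77063 + 2791) = -4386/215628650/77063 = -4386*77063/215628650 = -168999159/107814325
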